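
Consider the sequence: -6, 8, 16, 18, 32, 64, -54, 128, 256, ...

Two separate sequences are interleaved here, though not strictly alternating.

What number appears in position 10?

Positions follow the repeating pattern ABB; grouping by letter gives 2 tracks.
Track A: -6, 18, -54 — geometric, ×-3 each step.
Track B: 8, 16, 32, 64, 128, 256 — successive powers of 2.
Term 10 comes from track A (its 4th entry): 162.

162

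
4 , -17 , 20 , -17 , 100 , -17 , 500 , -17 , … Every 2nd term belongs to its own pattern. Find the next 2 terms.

2500, -17

Taking every 2nd term gives 2 separate tracks.
Track A: 4, 20, 100, 500 (geometric with ratio 5).
Track B: -17, -17, -17, -17 (always -17).
The 9th slot belongs to track A; its 5th term is 2500.
Position 10 falls in track B as its term 5, giving -17.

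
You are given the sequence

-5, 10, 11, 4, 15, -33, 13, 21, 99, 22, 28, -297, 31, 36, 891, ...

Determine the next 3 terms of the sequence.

40, 45, -2673

Taking every 3rd term gives 3 separate tracks.
Track A: -5, 4, 13, 22, 31 (adding 9 each time).
Track B: 10, 15, 21, 28, 36 (triangular numbers n(n+1)/2 for n = 4, 5, …).
Track C: 11, -33, 99, -297, 891 (multiplying by -3 each time).
Term 16 comes from track A (its 6th entry): 40.
Position 17 falls in track B as its term 6, giving 45.
Position 18 → track C, term 6 = -2673.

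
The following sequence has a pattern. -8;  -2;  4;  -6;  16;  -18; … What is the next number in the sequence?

Odd-indexed and even-indexed terms follow separate rules.
Subsequence A: -8, 4, 16. Linear: a_n = -20 + 12·n.
Subsequence B: -2, -6, -18. Multiplying by 3 each time.
Term 7 comes from subsequence A (its 4th entry): 28.

28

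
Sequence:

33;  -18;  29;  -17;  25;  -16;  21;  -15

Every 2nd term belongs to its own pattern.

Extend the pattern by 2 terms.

Taking every 2nd term gives 2 separate tracks.
Track A is 33, 29, 25, 21, which is linear: a_n = 37 − 4·n.
Track B is -18, -17, -16, -15, which is linear: a_n = -19 + n.
Term 9 comes from track A (its 5th entry): 17.
Term 10 comes from track B (its 5th entry): -14.

17, -14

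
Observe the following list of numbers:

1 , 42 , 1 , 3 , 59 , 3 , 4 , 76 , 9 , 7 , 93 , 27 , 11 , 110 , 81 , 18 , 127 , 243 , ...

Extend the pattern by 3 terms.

The terms cycle through 3 interleaved subsequences.
Track A: 1, 3, 4, 7, 11, 18 (a Fibonacci-like recurrence a_n = a_{n-1} + a_{n-2}).
Track B: 42, 59, 76, 93, 110, 127 (arithmetic with common difference +17).
Track C: 1, 3, 9, 27, 81, 243 (powers 3^0, 3^1, 3^2, …).
Position 19 falls in track A as its term 7, giving 29.
Position 20 → track B, term 7 = 144.
The 21st slot belongs to track C; its 7th term is 729.

29, 144, 729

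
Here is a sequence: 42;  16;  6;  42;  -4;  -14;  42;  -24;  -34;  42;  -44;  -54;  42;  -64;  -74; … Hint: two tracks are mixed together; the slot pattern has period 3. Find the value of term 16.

42

Reading positions in blocks of 3 reveals the pattern ABB — 2 tracks woven together.
Track A: 42, 42, 42, 42, 42 (constant 42).
Track B: 16, 6, -4, -14, -24, -34, -44, -54, -64, -74 (linear: a_n = 26 − 10·n).
Position 16 falls in track A as its term 6, giving 42.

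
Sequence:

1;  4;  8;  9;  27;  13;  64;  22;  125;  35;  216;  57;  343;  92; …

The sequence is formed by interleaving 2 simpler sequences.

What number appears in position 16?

The terms cycle through 2 interleaved subsequences.
Stream A is 1, 8, 27, 64, 125, 216, 343, which is consecutive cubes n³ from n = 1.
Stream B is 4, 9, 13, 22, 35, 57, 92, which is each term equals the sum of the previous two.
Term 16 comes from stream B (its 8th entry): 149.

149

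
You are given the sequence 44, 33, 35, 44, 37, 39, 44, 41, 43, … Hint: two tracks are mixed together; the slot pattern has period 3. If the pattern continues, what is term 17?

Reading positions in blocks of 3 reveals the pattern ABB — 2 tracks woven together.
Stream A: 44, 44, 44 — constant 44.
Stream B: 33, 35, 37, 39, 41, 43 — adding 2 each time.
The 17th slot belongs to stream B; its 11th term is 53.

53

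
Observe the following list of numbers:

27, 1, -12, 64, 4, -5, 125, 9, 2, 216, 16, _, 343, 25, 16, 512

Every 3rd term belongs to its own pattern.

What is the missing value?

9

Taking every 3rd term gives 3 separate tracks.
Track A = 27, 64, 125, 216, 343, 512: consecutive cubes n³ from n = 3.
Track B = 1, 4, 9, 16, 25: the squares 1², 2², 3², ….
Track C = -12, -5, 2, ?, 16: linear: a_n = -19 + 7·n.
Filling track C at index 4 by its rule yields 9.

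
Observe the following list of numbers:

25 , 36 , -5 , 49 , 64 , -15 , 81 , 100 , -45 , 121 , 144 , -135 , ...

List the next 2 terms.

169, 196

Reading positions in blocks of 3 reveals the pattern AAB — 2 tracks woven together.
Track A: 25, 36, 49, 64, 81, 100, 121, 144 (the squares 5², 6², 7², …).
Track B: -5, -15, -45, -135 (multiplying by 3 each time).
Term 13 comes from track A (its 9th entry): 169.
The 14th slot belongs to track A; its 10th term is 196.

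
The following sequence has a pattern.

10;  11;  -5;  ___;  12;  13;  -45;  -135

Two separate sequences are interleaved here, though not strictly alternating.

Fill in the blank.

-15

The slot pattern repeats as AABB (period 4), so there are 2 interleaved tracks.
Track A: 10, 11, 12, 13 (linear: a_n = 9 + n).
Track B: -5, ?, -45, -135 (multiplying by 3 each time).
The gap is track B's term 2; the rule gives -15.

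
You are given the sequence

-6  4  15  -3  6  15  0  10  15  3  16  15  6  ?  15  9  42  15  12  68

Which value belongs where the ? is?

26

Read the sequence 3 terms at a time; column i is its own pattern.
Track A: -6, -3, 0, 3, 6, 9, 12 (arithmetic, step +3).
Track B: 4, 6, 10, 16, ?, 42, 68 (each term equals the sum of the previous two).
Track C: 15, 15, 15, 15, 15, 15 (the constant sequence 15).
So the missing entry in track B is 26.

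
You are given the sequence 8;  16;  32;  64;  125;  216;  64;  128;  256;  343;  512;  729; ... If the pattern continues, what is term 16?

Reading positions in blocks of 6 reveals the pattern AAABBB — 2 tracks woven together.
Track A = 8, 16, 32, 64, 128, 256: powers 2^3, 2^4, 2^5, ….
Track B = 64, 125, 216, 343, 512, 729: the cubes 4³, 5³, 6³, ….
Position 16 → track B, term 7 = 1000.

1000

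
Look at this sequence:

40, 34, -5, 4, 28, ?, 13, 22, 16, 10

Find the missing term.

Positions follow the repeating pattern AABB; grouping by letter gives 2 tracks.
Stream A is 40, 34, 28, ?, 16, 10, which is subtracting 6 each time.
Stream B is -5, 4, 13, 22, which is linear: a_n = -14 + 9·n.
Stream A's pattern makes the blank 22.

22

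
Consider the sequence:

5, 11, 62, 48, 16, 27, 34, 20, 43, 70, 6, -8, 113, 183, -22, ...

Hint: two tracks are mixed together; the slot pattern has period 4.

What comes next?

Reading positions in blocks of 4 reveals the pattern AABB — 2 tracks woven together.
Track A: 5, 11, 16, 27, 43, 70, 113, 183 — Fibonacci-style (each term is the sum of the two before it).
Track B: 62, 48, 34, 20, 6, -8, -22 — arithmetic, step −14.
Position 16 → track B, term 8 = -36.

-36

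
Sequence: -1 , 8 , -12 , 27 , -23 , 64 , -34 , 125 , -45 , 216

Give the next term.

Odd-indexed and even-indexed terms follow separate rules.
Track A: -1, -12, -23, -34, -45. Arithmetic, step −11.
Track B: 8, 27, 64, 125, 216. Consecutive cubes n³ from n = 2.
Position 11 falls in track A as its term 6, giving -56.

-56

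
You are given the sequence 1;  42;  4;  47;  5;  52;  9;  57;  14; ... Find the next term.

Positions 1, 3, 5, … form one subsequence and positions 2, 4, 6, … form another.
Track A: 1, 4, 5, 9, 14 — Fibonacci-style (each term is the sum of the two before it).
Track B: 42, 47, 52, 57 — adding 5 each time.
Term 10 comes from track B (its 5th entry): 62.

62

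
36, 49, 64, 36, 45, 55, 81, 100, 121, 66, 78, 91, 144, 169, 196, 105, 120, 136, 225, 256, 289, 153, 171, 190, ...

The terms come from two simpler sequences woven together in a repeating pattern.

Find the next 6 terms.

The slot pattern repeats as AAABBB (period 6), so there are 2 interleaved tracks.
Stream A: 36, 49, 64, 81, 100, 121, 144, 169, 196, 225, 256, 289. Perfect squares starting at 6².
Stream B: 36, 45, 55, 66, 78, 91, 105, 120, 136, 153, 171, 190. Triangular numbers starting at T_8.
The 25th slot belongs to stream A; its 13th term is 324.
Position 26 falls in stream A as its term 14, giving 361.
Position 27 falls in stream A as its term 15, giving 400.
Position 28 → stream B, term 13 = 210.
Position 29 falls in stream B as its term 14, giving 231.
Term 30 comes from stream B (its 15th entry): 253.

324, 361, 400, 210, 231, 253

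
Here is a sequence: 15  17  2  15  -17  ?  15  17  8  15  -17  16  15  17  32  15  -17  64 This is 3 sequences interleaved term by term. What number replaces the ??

4

Split by position mod 3: positions 1, 4, 7, … form one track, and each other residue class forms its own.
Subsequence A: 15, 15, 15, 15, 15, 15. The constant sequence 15.
Subsequence B: 17, -17, 17, -17, 17, -17. Oscillating between 17 and -17.
Subsequence C: 2, ?, 8, 16, 32, 64. Successive powers of 2.
Subsequence C's pattern makes the blank 4.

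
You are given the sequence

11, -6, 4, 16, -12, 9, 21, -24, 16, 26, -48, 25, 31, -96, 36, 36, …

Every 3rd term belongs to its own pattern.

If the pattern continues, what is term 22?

Read the sequence 3 terms at a time; column i is its own pattern.
Stream A: 11, 16, 21, 26, 31, 36 — arithmetic with common difference +5.
Stream B: -6, -12, -24, -48, -96 — a geometric progression (common ratio 2).
Stream C: 4, 9, 16, 25, 36 — perfect squares starting at 2².
Position 22 falls in stream A as its term 8, giving 46.

46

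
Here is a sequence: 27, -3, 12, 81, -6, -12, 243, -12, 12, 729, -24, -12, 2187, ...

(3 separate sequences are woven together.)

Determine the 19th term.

Taking every 3rd term gives 3 separate tracks.
Track A is 27, 81, 243, 729, 2187, which is powers 3^3, 3^4, 3^5, ….
Track B is -3, -6, -12, -24, which is geometric with ratio 2.
Track C is 12, -12, 12, -12, which is the oscillation 12·(−1)^(n+1).
The 19th slot belongs to track A; its 7th term is 19683.

19683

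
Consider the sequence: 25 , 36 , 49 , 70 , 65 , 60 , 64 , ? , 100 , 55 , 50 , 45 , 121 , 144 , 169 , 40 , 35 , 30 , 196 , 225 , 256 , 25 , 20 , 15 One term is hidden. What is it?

Reading positions in blocks of 6 reveals the pattern AAABBB — 2 tracks woven together.
Track A: 25, 36, 49, 64, ?, 100, 121, 144, 169, 196, 225, 256 — the squares 5², 6², 7², ….
Track B: 70, 65, 60, 55, 50, 45, 40, 35, 30, 25, 20, 15 — arithmetic, step −5.
The gap is track A's term 5; the rule gives 81.

81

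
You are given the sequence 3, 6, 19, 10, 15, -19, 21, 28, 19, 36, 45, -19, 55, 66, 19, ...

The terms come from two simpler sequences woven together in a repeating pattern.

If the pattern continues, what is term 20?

120

Positions follow the repeating pattern AAB; grouping by letter gives 2 tracks.
Track A: 3, 6, 10, 15, 21, 28, 36, 45, 55, 66 — the triangular numbers T_2, T_3, ….
Track B: 19, -19, 19, -19, 19 — the oscillation 19·(−1)^(n+1).
Position 20 falls in track A as its term 14, giving 120.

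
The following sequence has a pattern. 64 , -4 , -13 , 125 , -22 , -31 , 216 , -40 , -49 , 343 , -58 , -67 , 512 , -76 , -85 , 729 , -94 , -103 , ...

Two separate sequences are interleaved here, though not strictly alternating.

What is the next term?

The slot pattern repeats as ABB (period 3), so there are 2 interleaved tracks.
Subsequence A = 64, 125, 216, 343, 512, 729: the cubes 4³, 5³, 6³, ….
Subsequence B = -4, -13, -22, -31, -40, -49, -58, -67, -76, -85, -94, -103: subtracting 9 each time.
Position 19 → subsequence A, term 7 = 1000.

1000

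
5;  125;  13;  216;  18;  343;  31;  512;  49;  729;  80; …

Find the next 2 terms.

Split by position mod 2 into 2 tracks.
Track A = 5, 13, 18, 31, 49, 80: each term equals the sum of the previous two.
Track B = 125, 216, 343, 512, 729: consecutive cubes n³ from n = 5.
Position 12 → track B, term 6 = 1000.
Position 13 → track A, term 7 = 129.

1000, 129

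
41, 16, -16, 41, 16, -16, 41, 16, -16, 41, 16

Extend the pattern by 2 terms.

-16, 41

Positions follow the repeating pattern ABB; grouping by letter gives 2 tracks.
Track A: 41, 41, 41, 41. The constant sequence 41.
Track B: 16, -16, 16, -16, 16, -16, 16. Alternating ±16.
Position 12 → track B, term 8 = -16.
Position 13 → track A, term 5 = 41.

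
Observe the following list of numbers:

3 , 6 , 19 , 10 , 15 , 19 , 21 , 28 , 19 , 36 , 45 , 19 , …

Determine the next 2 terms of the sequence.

Reading positions in blocks of 3 reveals the pattern AAB — 2 tracks woven together.
Track A is 3, 6, 10, 15, 21, 28, 36, 45, which is the triangular numbers T_2, T_3, ….
Track B is 19, 19, 19, 19, which is always 19.
Position 13 → track A, term 9 = 55.
The 14th slot belongs to track A; its 10th term is 66.

55, 66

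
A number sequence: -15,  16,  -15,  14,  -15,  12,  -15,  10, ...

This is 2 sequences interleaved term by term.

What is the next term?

The terms cycle through 2 interleaved subsequences.
Track A = -15, -15, -15, -15: the constant sequence -15.
Track B = 16, 14, 12, 10: arithmetic, step −2.
Position 9 → track A, term 5 = -15.

-15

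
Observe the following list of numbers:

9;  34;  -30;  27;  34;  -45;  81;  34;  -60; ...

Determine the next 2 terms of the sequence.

Taking every 3rd term gives 3 separate tracks.
Stream A is 9, 27, 81, which is powers of 3.
Stream B is 34, 34, 34, which is always 34.
Stream C is -30, -45, -60, which is subtracting 15 each time.
Term 10 comes from stream A (its 4th entry): 243.
Position 11 falls in stream B as its term 4, giving 34.

243, 34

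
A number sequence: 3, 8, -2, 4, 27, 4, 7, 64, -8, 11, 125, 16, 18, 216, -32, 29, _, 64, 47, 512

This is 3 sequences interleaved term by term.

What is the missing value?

343

Taking every 3rd term gives 3 separate tracks.
Track A: 3, 4, 7, 11, 18, 29, 47 (a Fibonacci-like recurrence a_n = a_{n-1} + a_{n-2}).
Track B: 8, 27, 64, 125, 216, ?, 512 (the cubes 2³, 3³, 4³, …).
Track C: -2, 4, -8, 16, -32, 64 (multiplying by -2 each time).
So the missing entry in track B is 343.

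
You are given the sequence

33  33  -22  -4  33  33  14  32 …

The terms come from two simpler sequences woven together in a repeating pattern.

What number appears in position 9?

Reading positions in blocks of 4 reveals the pattern AABB — 2 tracks woven together.
Stream A: 33, 33, 33, 33. Always 33.
Stream B: -22, -4, 14, 32. Linear: a_n = -40 + 18·n.
Term 9 comes from stream A (its 5th entry): 33.

33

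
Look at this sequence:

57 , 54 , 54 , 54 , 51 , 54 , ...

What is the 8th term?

54

Split by position mod 2 into 2 tracks.
Stream A = 57, 54, 51: arithmetic with common difference −3.
Stream B = 54, 54, 54: the constant sequence 54.
Position 8 → stream B, term 4 = 54.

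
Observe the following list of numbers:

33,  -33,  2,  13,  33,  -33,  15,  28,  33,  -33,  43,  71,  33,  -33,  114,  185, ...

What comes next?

33

Positions follow the repeating pattern AABB; grouping by letter gives 2 tracks.
Track A = 33, -33, 33, -33, 33, -33, 33, -33: the oscillation 33·(−1)^(n+1).
Track B = 2, 13, 15, 28, 43, 71, 114, 185: a Fibonacci-like recurrence a_n = a_{n-1} + a_{n-2}.
Position 17 falls in track A as its term 9, giving 33.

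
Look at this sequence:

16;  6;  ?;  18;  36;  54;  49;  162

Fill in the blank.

25

Taking every 2nd term gives 2 separate tracks.
Track A: 16, ?, 36, 49. Consecutive squares n² from n = 4.
Track B: 6, 18, 54, 162. Multiplying by 3 each time.
Filling track A at index 2 by its rule yields 25.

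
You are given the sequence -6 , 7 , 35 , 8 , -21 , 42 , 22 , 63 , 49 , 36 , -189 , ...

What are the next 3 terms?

Split by position mod 3: positions 1, 4, 7, … form one track, and each other residue class forms its own.
Track A: -6, 8, 22, 36. Linear: a_n = -20 + 14·n.
Track B: 7, -21, 63, -189. Multiplying by -3 each time.
Track C: 35, 42, 49. Arithmetic with common difference +7.
The 12th slot belongs to track C; its 4th term is 56.
The 13th slot belongs to track A; its 5th term is 50.
The 14th slot belongs to track B; its 5th term is 567.

56, 50, 567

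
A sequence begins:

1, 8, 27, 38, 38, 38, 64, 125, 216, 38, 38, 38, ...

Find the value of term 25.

2197

The slot pattern repeats as AAABBB (period 6), so there are 2 interleaved tracks.
Stream A is 1, 8, 27, 64, 125, 216, which is consecutive cubes n³ from n = 1.
Stream B is 38, 38, 38, 38, 38, 38, which is the constant sequence 38.
Position 25 falls in stream A as its term 13, giving 2197.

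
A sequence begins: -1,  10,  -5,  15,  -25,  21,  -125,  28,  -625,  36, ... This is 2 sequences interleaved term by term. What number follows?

-3125

Odd-indexed and even-indexed terms follow separate rules.
Track A: -1, -5, -25, -125, -625 — a geometric progression (common ratio 5).
Track B: 10, 15, 21, 28, 36 — triangular numbers starting at T_4.
The 11th slot belongs to track A; its 6th term is -3125.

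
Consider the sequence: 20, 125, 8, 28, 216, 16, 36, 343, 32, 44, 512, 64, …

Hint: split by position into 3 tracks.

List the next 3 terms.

52, 729, 128

Taking every 3rd term gives 3 separate tracks.
Track A is 20, 28, 36, 44, which is linear: a_n = 12 + 8·n.
Track B is 125, 216, 343, 512, which is consecutive cubes n³ from n = 5.
Track C is 8, 16, 32, 64, which is powers of 2.
Term 13 comes from track A (its 5th entry): 52.
Term 14 comes from track B (its 5th entry): 729.
Position 15 → track C, term 5 = 128.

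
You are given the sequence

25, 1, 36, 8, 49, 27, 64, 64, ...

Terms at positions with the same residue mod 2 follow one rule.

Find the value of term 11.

100

Split by position mod 2 into 2 tracks.
Stream A: 25, 36, 49, 64. Perfect squares starting at 5².
Stream B: 1, 8, 27, 64. Perfect cubes starting at 1³.
Position 11 falls in stream A as its term 6, giving 100.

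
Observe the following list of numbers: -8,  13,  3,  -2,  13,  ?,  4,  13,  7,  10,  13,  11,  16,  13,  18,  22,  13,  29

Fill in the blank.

Split by position mod 3: positions 1, 4, 7, … form one track, and each other residue class forms its own.
Subsequence A is -8, -2, 4, 10, 16, 22, which is linear: a_n = -14 + 6·n.
Subsequence B is 13, 13, 13, 13, 13, 13, which is constant 13.
Subsequence C is 3, ?, 7, 11, 18, 29, which is a Fibonacci-like recurrence a_n = a_{n-1} + a_{n-2}.
The gap is subsequence C's term 2; the rule gives 4.

4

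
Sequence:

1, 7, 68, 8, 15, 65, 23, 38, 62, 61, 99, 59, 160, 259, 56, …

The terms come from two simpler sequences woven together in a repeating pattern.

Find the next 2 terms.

Positions follow the repeating pattern AAB; grouping by letter gives 2 tracks.
Subsequence A: 1, 7, 8, 15, 23, 38, 61, 99, 160, 259 (a Fibonacci-like recurrence a_n = a_{n-1} + a_{n-2}).
Subsequence B: 68, 65, 62, 59, 56 (arithmetic, step −3).
Position 16 → subsequence A, term 11 = 419.
Term 17 comes from subsequence A (its 12th entry): 678.

419, 678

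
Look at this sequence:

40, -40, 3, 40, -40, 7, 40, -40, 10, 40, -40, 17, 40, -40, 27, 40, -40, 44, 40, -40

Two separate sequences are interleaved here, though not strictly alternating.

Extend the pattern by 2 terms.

Positions follow the repeating pattern AAB; grouping by letter gives 2 tracks.
Track A is 40, -40, 40, -40, 40, -40, 40, -40, 40, -40, 40, -40, 40, -40, which is alternating ±40.
Track B is 3, 7, 10, 17, 27, 44, which is a Fibonacci-like recurrence a_n = a_{n-1} + a_{n-2}.
Term 21 comes from track B (its 7th entry): 71.
Term 22 comes from track A (its 15th entry): 40.

71, 40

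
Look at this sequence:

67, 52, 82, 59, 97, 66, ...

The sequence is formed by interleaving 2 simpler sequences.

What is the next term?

Positions 1, 3, 5, … form one subsequence and positions 2, 4, 6, … form another.
Subsequence A: 67, 82, 97 — arithmetic, step +15.
Subsequence B: 52, 59, 66 — linear: a_n = 45 + 7·n.
Position 7 falls in subsequence A as its term 4, giving 112.

112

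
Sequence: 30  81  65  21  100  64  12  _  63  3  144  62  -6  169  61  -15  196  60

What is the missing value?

Split by position mod 3: positions 1, 4, 7, … form one track, and each other residue class forms its own.
Stream A = 30, 21, 12, 3, -6, -15: arithmetic, step −9.
Stream B = 81, 100, ?, 144, 169, 196: perfect squares starting at 9².
Stream C = 65, 64, 63, 62, 61, 60: subtracting 1 each time.
Stream B's pattern makes the blank 121.

121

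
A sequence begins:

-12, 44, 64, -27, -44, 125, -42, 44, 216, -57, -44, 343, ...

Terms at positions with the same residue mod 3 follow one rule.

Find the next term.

Taking every 3rd term gives 3 separate tracks.
Stream A is -12, -27, -42, -57, which is arithmetic with common difference −15.
Stream B is 44, -44, 44, -44, which is oscillating between 44 and -44.
Stream C is 64, 125, 216, 343, which is consecutive cubes n³ from n = 4.
Position 13 falls in stream A as its term 5, giving -72.

-72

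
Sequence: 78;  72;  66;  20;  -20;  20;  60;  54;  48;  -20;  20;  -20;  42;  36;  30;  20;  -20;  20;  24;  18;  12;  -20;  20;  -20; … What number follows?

6

Positions follow the repeating pattern AAABBB; grouping by letter gives 2 tracks.
Track A: 78, 72, 66, 60, 54, 48, 42, 36, 30, 24, 18, 12 (linear: a_n = 84 − 6·n).
Track B: 20, -20, 20, -20, 20, -20, 20, -20, 20, -20, 20, -20 (oscillating between 20 and -20).
Position 25 falls in track A as its term 13, giving 6.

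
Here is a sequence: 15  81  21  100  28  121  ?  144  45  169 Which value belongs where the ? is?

Split by position mod 2 into 2 tracks.
Track A = 15, 21, 28, ?, 45: triangular numbers starting at T_5.
Track B = 81, 100, 121, 144, 169: consecutive squares n² from n = 9.
Filling track A at index 4 by its rule yields 36.

36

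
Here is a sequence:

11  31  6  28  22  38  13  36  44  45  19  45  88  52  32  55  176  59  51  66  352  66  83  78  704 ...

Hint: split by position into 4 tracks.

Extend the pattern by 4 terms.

73, 134, 91, 1408

Split by position mod 4: positions 1, 5, 9, … form one track, and each other residue class forms its own.
Track A: 11, 22, 44, 88, 176, 352, 704. Geometric, ×2 each step.
Track B: 31, 38, 45, 52, 59, 66. Arithmetic with common difference +7.
Track C: 6, 13, 19, 32, 51, 83. A Fibonacci-like recurrence a_n = a_{n-1} + a_{n-2}.
Track D: 28, 36, 45, 55, 66, 78. The triangular numbers T_7, T_8, ….
Term 26 comes from track B (its 7th entry): 73.
Term 27 comes from track C (its 7th entry): 134.
Position 28 → track D, term 7 = 91.
The 29th slot belongs to track A; its 8th term is 1408.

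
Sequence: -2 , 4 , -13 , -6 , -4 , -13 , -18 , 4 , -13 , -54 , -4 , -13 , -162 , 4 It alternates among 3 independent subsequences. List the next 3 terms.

Read the sequence 3 terms at a time; column i is its own pattern.
Stream A: -2, -6, -18, -54, -162. Geometric, ×3 each step.
Stream B: 4, -4, 4, -4, 4. Oscillating between 4 and -4.
Stream C: -13, -13, -13, -13. Always -13.
Position 15 falls in stream C as its term 5, giving -13.
Position 16 → stream A, term 6 = -486.
Position 17 falls in stream B as its term 6, giving -4.

-13, -486, -4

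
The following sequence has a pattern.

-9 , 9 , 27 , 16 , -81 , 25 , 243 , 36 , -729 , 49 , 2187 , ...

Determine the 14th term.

Odd-indexed and even-indexed terms follow separate rules.
Subsequence A is -9, 27, -81, 243, -729, 2187, which is multiplying by -3 each time.
Subsequence B is 9, 16, 25, 36, 49, which is perfect squares starting at 3².
The 14th slot belongs to subsequence B; its 7th term is 81.

81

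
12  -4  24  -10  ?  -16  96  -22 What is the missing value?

The terms cycle through 2 interleaved subsequences.
Track A = 12, 24, ?, 96: multiplying by 2 each time.
Track B = -4, -10, -16, -22: arithmetic, step −6.
Track A's pattern makes the blank 48.

48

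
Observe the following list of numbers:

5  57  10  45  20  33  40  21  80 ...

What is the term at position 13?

320

Positions 1, 3, 5, … form one subsequence and positions 2, 4, 6, … form another.
Track A is 5, 10, 20, 40, 80, which is geometric with ratio 2.
Track B is 57, 45, 33, 21, which is arithmetic, step −12.
Term 13 comes from track A (its 7th entry): 320.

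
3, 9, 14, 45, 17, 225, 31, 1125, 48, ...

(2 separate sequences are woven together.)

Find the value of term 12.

Taking every 2nd term gives 2 separate tracks.
Track A: 3, 14, 17, 31, 48. Fibonacci-style (each term is the sum of the two before it).
Track B: 9, 45, 225, 1125. A geometric progression (common ratio 5).
The 12th slot belongs to track B; its 6th term is 28125.

28125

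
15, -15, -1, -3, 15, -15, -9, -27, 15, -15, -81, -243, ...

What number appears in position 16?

-2187

Reading positions in blocks of 4 reveals the pattern AABB — 2 tracks woven together.
Stream A: 15, -15, 15, -15, 15, -15 (oscillating between 15 and -15).
Stream B: -1, -3, -9, -27, -81, -243 (multiplying by 3 each time).
The 16th slot belongs to stream B; its 8th term is -2187.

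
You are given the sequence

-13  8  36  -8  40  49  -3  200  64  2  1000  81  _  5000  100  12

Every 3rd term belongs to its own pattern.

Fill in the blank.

7

Read the sequence 3 terms at a time; column i is its own pattern.
Track A is -13, -8, -3, 2, ?, 12, which is arithmetic with common difference +5.
Track B is 8, 40, 200, 1000, 5000, which is geometric with ratio 5.
Track C is 36, 49, 64, 81, 100, which is consecutive squares n² from n = 6.
The gap is track A's term 5; the rule gives 7.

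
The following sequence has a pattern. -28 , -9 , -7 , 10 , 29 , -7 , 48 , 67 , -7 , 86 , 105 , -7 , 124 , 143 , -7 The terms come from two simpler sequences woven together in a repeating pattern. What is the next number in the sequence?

162

Reading positions in blocks of 3 reveals the pattern AAB — 2 tracks woven together.
Track A = -28, -9, 10, 29, 48, 67, 86, 105, 124, 143: linear: a_n = -47 + 19·n.
Track B = -7, -7, -7, -7, -7: constant -7.
The 16th slot belongs to track A; its 11th term is 162.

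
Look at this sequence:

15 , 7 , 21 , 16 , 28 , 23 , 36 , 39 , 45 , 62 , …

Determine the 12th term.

101

Split by position mod 2 into 2 tracks.
Stream A is 15, 21, 28, 36, 45, which is triangular numbers starting at T_5.
Stream B is 7, 16, 23, 39, 62, which is Fibonacci-style (each term is the sum of the two before it).
The 12th slot belongs to stream B; its 6th term is 101.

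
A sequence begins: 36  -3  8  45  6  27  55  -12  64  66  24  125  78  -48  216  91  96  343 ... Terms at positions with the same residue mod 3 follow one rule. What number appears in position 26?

-768

Split by position mod 3 into 3 tracks.
Subsequence A = 36, 45, 55, 66, 78, 91: triangular numbers starting at T_8.
Subsequence B = -3, 6, -12, 24, -48, 96: a geometric progression (common ratio -2).
Subsequence C = 8, 27, 64, 125, 216, 343: the cubes 2³, 3³, 4³, ….
Position 26 → subsequence B, term 9 = -768.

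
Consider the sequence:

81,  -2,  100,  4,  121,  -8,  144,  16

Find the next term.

169

Positions 1, 3, 5, … form one subsequence and positions 2, 4, 6, … form another.
Subsequence A: 81, 100, 121, 144 — consecutive squares n² from n = 9.
Subsequence B: -2, 4, -8, 16 — geometric, ×-2 each step.
Term 9 comes from subsequence A (its 5th entry): 169.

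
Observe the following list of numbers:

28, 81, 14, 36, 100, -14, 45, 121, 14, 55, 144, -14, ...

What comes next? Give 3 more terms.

Taking every 3rd term gives 3 separate tracks.
Subsequence A is 28, 36, 45, 55, which is triangular numbers starting at T_7.
Subsequence B is 81, 100, 121, 144, which is consecutive squares n² from n = 9.
Subsequence C is 14, -14, 14, -14, which is oscillating between 14 and -14.
The 13th slot belongs to subsequence A; its 5th term is 66.
Term 14 comes from subsequence B (its 5th entry): 169.
The 15th slot belongs to subsequence C; its 5th term is 14.

66, 169, 14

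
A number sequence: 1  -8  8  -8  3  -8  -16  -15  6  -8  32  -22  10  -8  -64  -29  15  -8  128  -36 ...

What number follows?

Split by position mod 4 into 4 tracks.
Stream A = 1, 3, 6, 10, 15: triangular numbers starting at T_1.
Stream B = -8, -8, -8, -8, -8: the constant sequence -8.
Stream C = 8, -16, 32, -64, 128: multiplying by -2 each time.
Stream D = -8, -15, -22, -29, -36: subtracting 7 each time.
Term 21 comes from stream A (its 6th entry): 21.

21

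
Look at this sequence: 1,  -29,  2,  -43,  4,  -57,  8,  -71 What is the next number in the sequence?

16

Split by position mod 2 into 2 tracks.
Subsequence A: 1, 2, 4, 8 — successive powers of 2.
Subsequence B: -29, -43, -57, -71 — arithmetic with common difference −14.
Position 9 falls in subsequence A as its term 5, giving 16.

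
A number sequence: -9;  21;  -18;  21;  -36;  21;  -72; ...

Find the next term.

21

Split by position mod 2 into 2 tracks.
Track A: -9, -18, -36, -72 — a geometric progression (common ratio 2).
Track B: 21, 21, 21 — the constant sequence 21.
Term 8 comes from track B (its 4th entry): 21.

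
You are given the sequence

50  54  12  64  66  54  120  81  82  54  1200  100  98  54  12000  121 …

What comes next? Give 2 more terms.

Split by position mod 4: positions 1, 5, 9, … form one track, and each other residue class forms its own.
Track A: 50, 66, 82, 98. Adding 16 each time.
Track B: 54, 54, 54, 54. Always 54.
Track C: 12, 120, 1200, 12000. A geometric progression (common ratio 10).
Track D: 64, 81, 100, 121. Perfect squares starting at 8².
The 17th slot belongs to track A; its 5th term is 114.
Position 18 falls in track B as its term 5, giving 54.

114, 54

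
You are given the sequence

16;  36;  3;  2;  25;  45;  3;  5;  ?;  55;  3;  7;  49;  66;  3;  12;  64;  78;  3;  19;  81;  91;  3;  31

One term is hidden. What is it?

Read the sequence 4 terms at a time; column i is its own pattern.
Track A is 16, 25, ?, 49, 64, 81, which is perfect squares starting at 4².
Track B is 36, 45, 55, 66, 78, 91, which is triangular numbers starting at T_8.
Track C is 3, 3, 3, 3, 3, 3, which is always 3.
Track D is 2, 5, 7, 12, 19, 31, which is each term equals the sum of the previous two.
The gap is track A's term 3; the rule gives 36.

36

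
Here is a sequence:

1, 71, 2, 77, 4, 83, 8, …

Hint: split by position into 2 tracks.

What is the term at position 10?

95

Split by position mod 2 into 2 tracks.
Subsequence A: 1, 2, 4, 8 (successive powers of 2).
Subsequence B: 71, 77, 83 (adding 6 each time).
The 10th slot belongs to subsequence B; its 5th term is 95.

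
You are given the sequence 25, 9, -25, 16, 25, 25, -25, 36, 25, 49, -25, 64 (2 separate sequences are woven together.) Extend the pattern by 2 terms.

25, 81

Positions 1, 3, 5, … form one subsequence and positions 2, 4, 6, … form another.
Stream A is 25, -25, 25, -25, 25, -25, which is the oscillation 25·(−1)^(n+1).
Stream B is 9, 16, 25, 36, 49, 64, which is perfect squares starting at 3².
The 13th slot belongs to stream A; its 7th term is 25.
Position 14 → stream B, term 7 = 81.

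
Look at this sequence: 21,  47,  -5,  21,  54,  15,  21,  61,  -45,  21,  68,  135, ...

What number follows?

21

Taking every 3rd term gives 3 separate tracks.
Subsequence A: 21, 21, 21, 21. Always 21.
Subsequence B: 47, 54, 61, 68. Arithmetic, step +7.
Subsequence C: -5, 15, -45, 135. Multiplying by -3 each time.
The 13th slot belongs to subsequence A; its 5th term is 21.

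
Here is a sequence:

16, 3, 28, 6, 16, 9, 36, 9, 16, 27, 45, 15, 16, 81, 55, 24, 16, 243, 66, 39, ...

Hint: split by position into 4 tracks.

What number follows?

Taking every 4th term gives 4 separate tracks.
Stream A: 16, 16, 16, 16, 16. Always 16.
Stream B: 3, 9, 27, 81, 243. Successive powers of 3.
Stream C: 28, 36, 45, 55, 66. The triangular numbers T_7, T_8, ….
Stream D: 6, 9, 15, 24, 39. Each term equals the sum of the previous two.
Position 21 falls in stream A as its term 6, giving 16.

16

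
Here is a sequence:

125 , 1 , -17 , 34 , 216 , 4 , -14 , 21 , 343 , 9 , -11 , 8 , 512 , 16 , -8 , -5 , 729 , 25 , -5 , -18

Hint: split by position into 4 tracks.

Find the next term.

1000

The terms cycle through 4 interleaved subsequences.
Track A: 125, 216, 343, 512, 729. Perfect cubes starting at 5³.
Track B: 1, 4, 9, 16, 25. Consecutive squares n² from n = 1.
Track C: -17, -14, -11, -8, -5. Arithmetic, step +3.
Track D: 34, 21, 8, -5, -18. Linear: a_n = 47 − 13·n.
Position 21 falls in track A as its term 6, giving 1000.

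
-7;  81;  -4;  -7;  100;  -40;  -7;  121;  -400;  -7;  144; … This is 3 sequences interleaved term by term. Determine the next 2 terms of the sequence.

-4000, -7

Read the sequence 3 terms at a time; column i is its own pattern.
Track A is -7, -7, -7, -7, which is always -7.
Track B is 81, 100, 121, 144, which is consecutive squares n² from n = 9.
Track C is -4, -40, -400, which is a geometric progression (common ratio 10).
The 12th slot belongs to track C; its 4th term is -4000.
The 13th slot belongs to track A; its 5th term is -7.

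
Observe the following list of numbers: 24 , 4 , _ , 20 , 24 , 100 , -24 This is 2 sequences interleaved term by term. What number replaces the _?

Positions 1, 3, 5, … form one subsequence and positions 2, 4, 6, … form another.
Track A: 24, ?, 24, -24 (oscillating between 24 and -24).
Track B: 4, 20, 100 (geometric, ×5 each step).
The gap is track A's term 2; the rule gives -24.

-24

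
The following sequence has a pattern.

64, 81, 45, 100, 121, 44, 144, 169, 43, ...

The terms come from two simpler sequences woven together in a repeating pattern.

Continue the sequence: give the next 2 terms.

196, 225

Positions follow the repeating pattern AAB; grouping by letter gives 2 tracks.
Subsequence A: 64, 81, 100, 121, 144, 169 (the squares 8², 9², 10², …).
Subsequence B: 45, 44, 43 (arithmetic with common difference −1).
The 10th slot belongs to subsequence A; its 7th term is 196.
The 11th slot belongs to subsequence A; its 8th term is 225.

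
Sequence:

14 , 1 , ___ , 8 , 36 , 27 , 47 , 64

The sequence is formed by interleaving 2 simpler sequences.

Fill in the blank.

25

Positions 1, 3, 5, … form one subsequence and positions 2, 4, 6, … form another.
Stream A: 14, ?, 36, 47 — arithmetic with common difference +11.
Stream B: 1, 8, 27, 64 — consecutive cubes n³ from n = 1.
So the missing entry in stream A is 25.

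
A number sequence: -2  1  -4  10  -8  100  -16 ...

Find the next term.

Positions 1, 3, 5, … form one subsequence and positions 2, 4, 6, … form another.
Track A: -2, -4, -8, -16. A geometric progression (common ratio 2).
Track B: 1, 10, 100. Successive powers of 10.
Position 8 falls in track B as its term 4, giving 1000.

1000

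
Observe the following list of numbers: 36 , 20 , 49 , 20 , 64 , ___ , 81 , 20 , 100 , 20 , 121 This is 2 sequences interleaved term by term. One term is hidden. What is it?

Split by position mod 2 into 2 tracks.
Track A: 36, 49, 64, 81, 100, 121 (the squares 6², 7², 8², …).
Track B: 20, 20, ?, 20, 20 (always 20).
Filling track B at index 3 by its rule yields 20.

20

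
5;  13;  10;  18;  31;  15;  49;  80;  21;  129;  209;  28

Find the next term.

338

Reading positions in blocks of 3 reveals the pattern AAB — 2 tracks woven together.
Subsequence A: 5, 13, 18, 31, 49, 80, 129, 209 (a Fibonacci-like recurrence a_n = a_{n-1} + a_{n-2}).
Subsequence B: 10, 15, 21, 28 (the triangular numbers T_4, T_5, …).
Position 13 → subsequence A, term 9 = 338.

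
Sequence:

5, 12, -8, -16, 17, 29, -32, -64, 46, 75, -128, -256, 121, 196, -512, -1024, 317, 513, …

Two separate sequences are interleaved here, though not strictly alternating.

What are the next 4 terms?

Reading positions in blocks of 4 reveals the pattern AABB — 2 tracks woven together.
Track A = 5, 12, 17, 29, 46, 75, 121, 196, 317, 513: each term equals the sum of the previous two.
Track B = -8, -16, -32, -64, -128, -256, -512, -1024: geometric with ratio 2.
The 19th slot belongs to track B; its 9th term is -2048.
Term 20 comes from track B (its 10th entry): -4096.
Position 21 falls in track A as its term 11, giving 830.
The 22nd slot belongs to track A; its 12th term is 1343.

-2048, -4096, 830, 1343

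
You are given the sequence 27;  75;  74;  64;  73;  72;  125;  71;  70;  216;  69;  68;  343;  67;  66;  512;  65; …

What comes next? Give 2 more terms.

64, 729

Positions follow the repeating pattern ABB; grouping by letter gives 2 tracks.
Subsequence A: 27, 64, 125, 216, 343, 512. Consecutive cubes n³ from n = 3.
Subsequence B: 75, 74, 73, 72, 71, 70, 69, 68, 67, 66, 65. Subtracting 1 each time.
Position 18 falls in subsequence B as its term 12, giving 64.
The 19th slot belongs to subsequence A; its 7th term is 729.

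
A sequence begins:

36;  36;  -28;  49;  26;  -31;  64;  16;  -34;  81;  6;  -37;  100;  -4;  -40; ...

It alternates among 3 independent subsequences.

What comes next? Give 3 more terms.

121, -14, -43

The terms cycle through 3 interleaved subsequences.
Subsequence A: 36, 49, 64, 81, 100. Consecutive squares n² from n = 6.
Subsequence B: 36, 26, 16, 6, -4. Arithmetic with common difference −10.
Subsequence C: -28, -31, -34, -37, -40. Arithmetic, step −3.
The 16th slot belongs to subsequence A; its 6th term is 121.
Position 17 → subsequence B, term 6 = -14.
The 18th slot belongs to subsequence C; its 6th term is -43.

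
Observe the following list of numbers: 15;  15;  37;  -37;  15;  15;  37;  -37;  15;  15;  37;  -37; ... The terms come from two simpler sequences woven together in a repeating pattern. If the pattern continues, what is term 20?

-37

The slot pattern repeats as AABB (period 4), so there are 2 interleaved tracks.
Track A is 15, 15, 15, 15, 15, 15, which is constant 15.
Track B is 37, -37, 37, -37, 37, -37, which is oscillating between 37 and -37.
The 20th slot belongs to track B; its 10th term is -37.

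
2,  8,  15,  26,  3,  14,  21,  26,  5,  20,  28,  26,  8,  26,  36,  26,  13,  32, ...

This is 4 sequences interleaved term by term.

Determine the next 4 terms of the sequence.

Read the sequence 4 terms at a time; column i is its own pattern.
Stream A: 2, 3, 5, 8, 13 — a Fibonacci-like recurrence a_n = a_{n-1} + a_{n-2}.
Stream B: 8, 14, 20, 26, 32 — linear: a_n = 2 + 6·n.
Stream C: 15, 21, 28, 36 — triangular numbers n(n+1)/2 for n = 5, 6, ….
Stream D: 26, 26, 26, 26 — the constant sequence 26.
Position 19 → stream C, term 5 = 45.
Position 20 → stream D, term 5 = 26.
Position 21 → stream A, term 6 = 21.
The 22nd slot belongs to stream B; its 6th term is 38.

45, 26, 21, 38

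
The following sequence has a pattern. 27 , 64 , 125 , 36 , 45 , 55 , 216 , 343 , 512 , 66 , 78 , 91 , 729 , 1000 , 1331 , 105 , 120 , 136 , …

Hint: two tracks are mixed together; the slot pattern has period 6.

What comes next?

1728

Positions follow the repeating pattern AAABBB; grouping by letter gives 2 tracks.
Subsequence A: 27, 64, 125, 216, 343, 512, 729, 1000, 1331 (consecutive cubes n³ from n = 3).
Subsequence B: 36, 45, 55, 66, 78, 91, 105, 120, 136 (triangular numbers n(n+1)/2 for n = 8, 9, …).
Position 19 → subsequence A, term 10 = 1728.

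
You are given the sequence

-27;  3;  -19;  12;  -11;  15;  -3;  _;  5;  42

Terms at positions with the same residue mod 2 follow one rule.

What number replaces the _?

27

Split by position mod 2 into 2 tracks.
Stream A: -27, -19, -11, -3, 5. Adding 8 each time.
Stream B: 3, 12, 15, ?, 42. Fibonacci-style (each term is the sum of the two before it).
So the missing entry in stream B is 27.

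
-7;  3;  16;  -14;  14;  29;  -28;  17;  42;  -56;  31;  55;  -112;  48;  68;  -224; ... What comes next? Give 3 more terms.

79, 81, -448

Split by position mod 3: positions 1, 4, 7, … form one track, and each other residue class forms its own.
Subsequence A = -7, -14, -28, -56, -112, -224: multiplying by 2 each time.
Subsequence B = 3, 14, 17, 31, 48: each term equals the sum of the previous two.
Subsequence C = 16, 29, 42, 55, 68: linear: a_n = 3 + 13·n.
The 17th slot belongs to subsequence B; its 6th term is 79.
The 18th slot belongs to subsequence C; its 6th term is 81.
Term 19 comes from subsequence A (its 7th entry): -448.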